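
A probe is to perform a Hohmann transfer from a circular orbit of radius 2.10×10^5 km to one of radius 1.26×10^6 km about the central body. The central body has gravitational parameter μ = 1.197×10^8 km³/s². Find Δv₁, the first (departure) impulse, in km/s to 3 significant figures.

Transfer-ellipse semi-major axis a_t = (r₁ + r₂)/2 = (2.100×10^5 + 1.260×10^6)/2 = 7.350×10^5 km.
On the circular orbit at r = 2.100×10^5 km, v_c = √(μ/r) = 23.8747 km/s.
Transfer-orbit speed at the same r (vis-viva, a = a_t): v_t = √[μ(2/r − 1/a_t)] = 31.2593 km/s.
Δv₁ = |v_t − v_c| = |31.2593 − 23.8747| = 7.385 km/s.

Δv₁ = 7.38 km/s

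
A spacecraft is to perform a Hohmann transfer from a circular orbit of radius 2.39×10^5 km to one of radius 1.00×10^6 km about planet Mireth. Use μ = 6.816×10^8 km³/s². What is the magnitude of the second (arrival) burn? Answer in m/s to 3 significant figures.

Δv₂ = 9890 m/s

The Hohmann ellipse has a_t = (r₁ + r₂)/2 = 6.195×10^5 km.
On the circular orbit at r = 1.000×10^6 km, v_c = √(μ/r) = 26.107 km/s.
Vis-viva on the transfer ellipse at r = 1.000×10^6 km gives v_t = √[μ(2/r − 1/a_t)] = 16.216 km/s.
Δv₂ = |v_t − v_c| = |16.216 − 26.107| = 9.891 km/s.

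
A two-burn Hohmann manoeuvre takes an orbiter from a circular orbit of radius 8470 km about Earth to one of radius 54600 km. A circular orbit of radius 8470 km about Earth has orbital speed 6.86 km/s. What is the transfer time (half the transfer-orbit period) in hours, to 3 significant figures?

From the circular-orbit relation v² = μ/r at r = 8470 km: μ = v²r = (6.86)² × 8470 = 3.98595×10^5 km³/s².
Semi-major axis of the transfer orbit: a_t = (8470 + 54600)/2 = 31535 km.
By Kepler's third law the transfer-orbit period is T = 2π√(a_t³/μ), so t = T/2 = 27870 s.
Converting: 27870 s ÷ 3600 s/hour = 7.74 hours.

t = 7.74 hours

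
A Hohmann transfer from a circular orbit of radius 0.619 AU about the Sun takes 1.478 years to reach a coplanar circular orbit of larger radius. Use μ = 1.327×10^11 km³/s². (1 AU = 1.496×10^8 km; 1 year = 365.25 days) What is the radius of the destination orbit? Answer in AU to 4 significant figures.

r₂ = 3.500 AU

In km: r₁ = 0.619 × 1.496×10^8 = 9.26024×10^7 km.
Transfer time t = 1.478 years × 365.25 × 86400 s = 4.66421328×10^7 s, and t = π√(a_t³/μ).
So a_t = (μ t²/π²)^(1/3) = (1.327×10^11 × (4.66421328×10^7)² / π²)^(1/3) = 3.0811×10^8 km.
Since a_t = (r₁ + r₂)/2, r₂ = 2a_t − r₁ = 2×3.0811×10^8 − 9.26024×10^7 = 5.236176×10^8 km.
In AU: r₂ = 5.236176×10^8 / 1.496×10^8 = 3.500 AU.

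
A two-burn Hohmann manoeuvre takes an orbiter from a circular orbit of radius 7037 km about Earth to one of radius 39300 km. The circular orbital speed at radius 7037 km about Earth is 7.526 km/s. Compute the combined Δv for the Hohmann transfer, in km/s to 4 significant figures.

From the circular-orbit relation v² = μ/r at r = 7037 km: μ = v²r = (7.526)² × 7037 = 3.98580×10^5 km³/s².
The Hohmann ellipse has a_t = (r₁ + r₂)/2 = 23168.5 km.
Circular speed at r₁: v₁ = √(μ/r₁) = √(3.98580×10^5/7037) = 7.5260 km/s.
On the transfer ellipse at r₁, v² = μ(2/r − 1/a) gives v_p = √[μ(2/r₁ − 1/a_t)] = 9.8019 km/s.
First burn Δv₁ = |v_p − v₁| = 2.2759 km/s.
At r₂, v₂ = √(μ/r₂) = 3.18465 km/s.
Transfer-orbit speed at r₂: v_a = √[μ(2/r₂ − 1/a_t)] = 1.75512 km/s.
Second burn Δv₂ = |v₂ − v_a| = 1.4295 km/s.
Total Δv = Δv₁ + Δv₂ = 3.705 km/s.

Δv = 3.705 km/s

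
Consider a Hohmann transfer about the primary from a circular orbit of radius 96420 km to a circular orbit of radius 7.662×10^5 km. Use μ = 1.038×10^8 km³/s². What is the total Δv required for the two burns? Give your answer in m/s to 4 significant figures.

Semi-major axis of the transfer orbit: a_t = (96420 + 7.662×10^5)/2 = 4.3131×10^5 km.
At r₁ the circular-orbit speed is v₁ = √(μ/r₁) = 32.81 km/s.
On the transfer ellipse at r₁, vis-viva equation gives v_p = √[μ(2/r₁ − 1/a_t)] = 43.73 km/s.
First burn Δv₁ = |v_p − v₁| = 10.92 km/s.
At r₂, v₂ = √(μ/r₂) = 11.639 km/s.
Transfer-orbit speed at r₂: v_a = √[μ(2/r₂ − 1/a_t)] = 5.5032 km/s.
Second burn Δv₂ = |v₂ − v_a| = 6.136 km/s.
Δv = Δv₁ + Δv₂ = 10.92 + 6.136 = 17.06 km/s.

Δv = 17060 m/s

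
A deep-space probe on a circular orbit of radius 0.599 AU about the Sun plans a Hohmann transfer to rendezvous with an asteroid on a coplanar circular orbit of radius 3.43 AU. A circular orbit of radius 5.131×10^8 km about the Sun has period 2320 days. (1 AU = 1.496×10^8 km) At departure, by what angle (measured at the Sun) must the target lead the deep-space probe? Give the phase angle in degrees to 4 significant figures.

φ = 98.98°

From Kepler's third law T² = 4π²r³/μ at r = 5.131×10^8 km, T = 2320 days = 2320 × 86400 s = 2.00448×10^8 s: μ = 4π²r³/T² = 1.32728×10^11 km³/s².
In km: r₁ = 0.599 × 1.496×10^8 = 8.96104×10^7 km; r₂ = 3.43 × 1.496×10^8 = 5.13128×10^8 km.
Semi-major axis of the transfer orbit: a_t = (8.96104×10^7 + 5.13128×10^8)/2 = 3.013692×10^8 km.
The half-period of the transfer ellipse is t = π√(a_t³/μ) = 4.511×10^7 s.
Target angular speed ω₂ = √(μ/r₂³) = 3.134×10^-8 rad/s.
Angle swept by the target during transfer: ω₂·t = 1.414 rad = 81.02°.
Arrival is 180° from departure on the ellipse, so φ = 180° − 81.02° = 98.98°.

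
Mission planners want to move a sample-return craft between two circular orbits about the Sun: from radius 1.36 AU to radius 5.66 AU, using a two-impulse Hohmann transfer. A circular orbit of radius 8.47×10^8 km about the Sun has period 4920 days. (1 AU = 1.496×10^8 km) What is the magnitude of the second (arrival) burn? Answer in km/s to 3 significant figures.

From Kepler's third law T² = 4π²r³/μ at r = 8.47×10^8 km, T = 4920 days = 4920 × 86400 s = 4.25088×10^8 s: μ = 4π²r³/T² = 1.32755×10^11 km³/s².
In km: r₁ = 1.36 × 1.496×10^8 = 2.03456×10^8 km; r₂ = 5.66 × 1.496×10^8 = 8.46736×10^8 km.
Semi-major axis of the transfer orbit: a_t = (2.03456×10^8 + 8.46736×10^8)/2 = 5.25096×10^8 km.
Circular speed at r = 8.46736×10^8 km: v_c = √(μ/r) = 12.521 km/s.
Vis-viva on the transfer ellipse at r = 8.46736×10^8 km gives v_t = √[μ(2/r − 1/a_t)] = 7.7941 km/s.
Δv₂ = |v_t − v_c| = |7.7941 − 12.521| = 4.727 km/s.

Δv₂ = 4.73 km/s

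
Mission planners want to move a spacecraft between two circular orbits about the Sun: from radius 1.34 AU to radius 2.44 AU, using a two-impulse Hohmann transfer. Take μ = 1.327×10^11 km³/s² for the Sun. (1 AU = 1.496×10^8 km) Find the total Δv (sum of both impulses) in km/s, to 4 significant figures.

In km: r₁ = 1.34 × 1.496×10^8 = 2.00464×10^8 km; r₂ = 2.44 × 1.496×10^8 = 3.65024×10^8 km.
Semi-major axis of the transfer orbit: a_t = (2.00464×10^8 + 3.65024×10^8)/2 = 2.82744×10^8 km.
At r₁ the circular-orbit speed is v₁ = √(μ/r₁) = 25.729 km/s.
On the transfer ellipse at r₁, vis-viva equation gives v_p = √[μ(2/r₁ − 1/a_t)] = 29.234 km/s.
First burn Δv₁ = |v_p − v₁| = 3.505 km/s.
Circular speed at r₂: v₂ = √(μ/r₂) = 19.0667 km/s.
Transfer-orbit speed at r₂: v_a = √[μ(2/r₂ − 1/a_t)] = 16.0545 km/s.
Second burn Δv₂ = |v₂ − v_a| = 3.012 km/s.
Δv = Δv₁ + Δv₂ = 3.505 + 3.012 = 6.517 km/s.

Δv = 6.517 km/s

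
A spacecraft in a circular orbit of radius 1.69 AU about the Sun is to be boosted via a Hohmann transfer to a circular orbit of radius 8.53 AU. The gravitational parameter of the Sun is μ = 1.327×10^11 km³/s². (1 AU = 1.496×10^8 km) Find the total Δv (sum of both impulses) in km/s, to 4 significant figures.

Δv = 11.02 km/s

In km: r₁ = 1.69 × 1.496×10^8 = 2.52824×10^8 km; r₂ = 8.53 × 1.496×10^8 = 1.276088×10^9 km.
The Hohmann ellipse has a_t = (r₁ + r₂)/2 = 7.64456×10^8 km.
Circular speed at r₁: v₁ = √(μ/r₁) = √(1.327×10^11/2.52824×10^8) = 22.91 km/s.
On the transfer ellipse at r₁, vis-viva gives v_p = √[μ(2/r₁ − 1/a_t)] = 29.60 km/s.
First burn Δv₁ = |v_p − v₁| = 6.690 km/s.
Circular speed at r₂: v₂ = √(μ/r₂) = 10.1975 km/s.
Transfer-orbit speed at r₂: v_a = √[μ(2/r₂ − 1/a_t)] = 5.86446 km/s.
Second burn Δv₂ = |v₂ − v_a| = 4.333 km/s.
Δv = Δv₁ + Δv₂ = 6.690 + 4.333 = 11.02 km/s.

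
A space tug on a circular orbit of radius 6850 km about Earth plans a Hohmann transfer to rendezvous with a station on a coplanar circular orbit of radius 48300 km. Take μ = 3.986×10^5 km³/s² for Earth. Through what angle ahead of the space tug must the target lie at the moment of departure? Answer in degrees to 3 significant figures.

Transfer-ellipse semi-major axis a_t = (r₁ + r₂)/2 = (6850 + 48300)/2 = 27575 km.
The half-period of the transfer ellipse is t = π√(a_t³/μ) = 22785 s.
Target angular speed ω₂ = √(μ/r₂³) = 5.9477×10^-5 rad/s.
Angle swept by the target during transfer: ω₂·t = 1.3552 rad = 77.65°.
The space tug traverses 180° on the transfer ellipse, so the target must lead by 180° − 77.65° = 102°.

φ = 102°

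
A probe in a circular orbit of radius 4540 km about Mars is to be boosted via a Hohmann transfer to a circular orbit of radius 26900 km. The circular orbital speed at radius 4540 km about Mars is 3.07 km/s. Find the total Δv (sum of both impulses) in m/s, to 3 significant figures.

Δv = 1530 m/s

From the circular-orbit relation v² = μ/r at r = 4540 km: μ = v²r = (3.07)² × 4540 = 42789.0 km³/s².
Transfer-ellipse semi-major axis a_t = (r₁ + r₂)/2 = (4540 + 26900)/2 = 15720 km.
At r₁ the circular-orbit speed is v₁ = √(μ/r₁) = 3.0700 km/s.
On the transfer ellipse at r₁, vis-viva gives v_p = √[μ(2/r₁ − 1/a_t)] = 4.0159 km/s.
First burn Δv₁ = |v_p − v₁| = 0.9459 km/s.
At r₂, v₂ = √(μ/r₂) = 1.2612 km/s.
Transfer-orbit speed at r₂: v_a = √[μ(2/r₂ − 1/a_t)] = 0.67778 km/s.
Second burn Δv₂ = |v₂ − v_a| = 0.5834 km/s.
Total Δv = Δv₁ + Δv₂ = 1.529 km/s.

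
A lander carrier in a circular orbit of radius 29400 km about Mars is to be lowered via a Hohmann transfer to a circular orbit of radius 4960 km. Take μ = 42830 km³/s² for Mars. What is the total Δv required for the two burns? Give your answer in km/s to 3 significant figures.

The Hohmann ellipse has a_t = (r₁ + r₂)/2 = 17180 km.
At r₁ the circular-orbit speed is v₁ = √(μ/r₁) = 1.207 km/s.
On the transfer ellipse at r₁, vis-viva gives v_a = √[μ(2/r₁ − 1/a_t)] = 0.6485 km/s.
First burn Δv₁ = |v_a − v₁| = 0.5585 km/s.
At r₂, v₂ = √(μ/r₂) = 2.93855 km/s.
Transfer-orbit speed at r₂: v_p = √[μ(2/r₂ − 1/a_t)] = 3.84411 km/s.
Second burn Δv₂ = |v₂ − v_p| = 0.9056 km/s.
Δv = Δv₁ + Δv₂ = 0.5585 + 0.9056 = 1.464 km/s.

Δv = 1.46 km/s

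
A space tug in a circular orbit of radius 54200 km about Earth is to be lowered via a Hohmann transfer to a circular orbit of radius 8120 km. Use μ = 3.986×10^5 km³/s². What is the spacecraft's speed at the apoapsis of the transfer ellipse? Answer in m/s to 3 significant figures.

Transfer-ellipse semi-major axis a_t = (r₁ + r₂)/2 = (54200 + 8120)/2 = 31160 km.
The apoapsis of the transfer ellipse is at r = 54200 km.
From the vis-viva equation, v = √[μ(2/r − 1/a_t)] = 1.384 km/s.

v = 1380 m/s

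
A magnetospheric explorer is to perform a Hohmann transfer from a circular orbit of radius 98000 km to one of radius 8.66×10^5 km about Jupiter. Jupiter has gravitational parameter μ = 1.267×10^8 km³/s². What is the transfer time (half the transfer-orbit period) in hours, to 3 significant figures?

t = 25.9 hours

Transfer-ellipse semi-major axis a_t = (r₁ + r₂)/2 = (98000 + 8.660×10^5)/2 = 4.820×10^5 km.
By Kepler's third law the transfer-orbit period is T = 2π√(a_t³/μ), so t = T/2 = 93400 s.
Converting: 93400 s ÷ 3600 s/hour = 25.9 hours.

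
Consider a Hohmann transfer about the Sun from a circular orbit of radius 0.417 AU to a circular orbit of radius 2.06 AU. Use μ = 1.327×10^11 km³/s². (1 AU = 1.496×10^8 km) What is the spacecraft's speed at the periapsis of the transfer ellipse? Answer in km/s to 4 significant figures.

v = 59.48 km/s

In km: r₁ = 0.417 × 1.496×10^8 = 6.23832×10^7 km; r₂ = 2.06 × 1.496×10^8 = 3.08176×10^8 km.
The Hohmann ellipse has a_t = (r₁ + r₂)/2 = 1.852796×10^8 km.
The periapsis of the transfer ellipse is at r = 6.23832×10^7 km.
Vis-viva: v = √[μ(2/r − 1/a_t)] = √[1.327×10^11 × (2/6.23832×10^7 − 1/1.852796×10^8)] = 59.48 km/s.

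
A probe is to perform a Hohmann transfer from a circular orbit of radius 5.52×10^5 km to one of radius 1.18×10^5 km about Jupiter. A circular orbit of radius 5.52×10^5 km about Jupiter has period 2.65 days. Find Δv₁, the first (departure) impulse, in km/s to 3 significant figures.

Δv₁ = 6.16 km/s

From Kepler's third law T² = 4π²r³/μ at r = 5.52×10^5 km, T = 2.65 days = 2.65 × 86400 s = 2.2896×10^5 s: μ = 4π²r³/T² = 1.26665×10^8 km³/s².
Transfer-ellipse semi-major axis a_t = (r₁ + r₂)/2 = (5.520×10^5 + 1.180×10^5)/2 = 3.350×10^5 km.
Circular speed at r = 5.520×10^5 km: v_c = √(μ/r) = 15.148 km/s.
Vis-viva on the transfer ellipse at r = 5.520×10^5 km gives v_t = √[μ(2/r − 1/a_t)] = 8.9904 km/s.
Δv₁ = |v_t − v_c| = |8.9904 − 15.148| = 6.158 km/s.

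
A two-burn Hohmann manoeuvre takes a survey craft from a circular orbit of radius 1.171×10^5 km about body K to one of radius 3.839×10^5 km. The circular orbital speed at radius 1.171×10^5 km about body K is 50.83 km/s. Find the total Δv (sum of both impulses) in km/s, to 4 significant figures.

From the circular-orbit relation v² = μ/r at r = 1.171×10^5 km: μ = v²r = (50.83)² × 1.171×10^5 = 3.02550×10^8 km³/s².
Semi-major axis of the transfer orbit: a_t = (1.171×10^5 + 3.839×10^5)/2 = 2.505×10^5 km.
Circular speed at r₁: v₁ = √(μ/r₁) = √(3.02550×10^8/1.171×10^5) = 50.830 km/s.
Transfer-orbit speed at r₁ (vis-viva): v_p = √[μ(2/r₁ − 1/a_t)] = 62.925 km/s.
First burn Δv₁ = |v_p − v₁| = 12.095 km/s.
At r₂, v₂ = √(μ/r₂) = 28.0730 km/s.
Transfer-orbit speed at r₂: v_a = √[μ(2/r₂ − 1/a_t)] = 19.1939 km/s.
Second burn Δv₂ = |v₂ − v_a| = 8.8791 km/s.
Δv = Δv₁ + Δv₂ = 12.095 + 8.8791 = 20.97 km/s.

Δv = 20.97 km/s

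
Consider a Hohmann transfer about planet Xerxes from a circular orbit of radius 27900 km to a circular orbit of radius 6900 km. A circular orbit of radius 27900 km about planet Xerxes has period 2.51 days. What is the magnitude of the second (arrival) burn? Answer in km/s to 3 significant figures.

From Kepler's third law T² = 4π²r³/μ at r = 27900 km, T = 2.51 days = 2.51 × 86400 s = 2.16864×10^5 s: μ = 4π²r³/T² = 18230.5 km³/s².
Semi-major axis of the transfer orbit: a_t = (27900 + 6900)/2 = 17400 km.
Circular speed at r = 6900 km: v_c = √(μ/r) = 1.6255 km/s.
Transfer-orbit speed at the same r (vis-viva, a = a_t): v_t = √[μ(2/r − 1/a_t)] = 2.0583 km/s.
Δv₂ = |v_t − v_c| = |2.0583 − 1.6255| = 0.4328 km/s.

Δv₂ = 0.433 km/s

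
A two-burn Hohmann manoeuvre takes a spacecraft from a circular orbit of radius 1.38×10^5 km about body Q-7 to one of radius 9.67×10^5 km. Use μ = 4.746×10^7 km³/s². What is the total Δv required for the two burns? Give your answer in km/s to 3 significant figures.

Transfer-ellipse semi-major axis a_t = (r₁ + r₂)/2 = (1.380×10^5 + 9.670×10^5)/2 = 5.525×10^5 km.
Circular speed at r₁: v₁ = √(μ/r₁) = √(4.746×10^7/1.380×10^5) = 18.5449 km/s.
Transfer-orbit speed at r₁ (vis-viva equation): v_p = √[μ(2/r₁ − 1/a_t)] = 24.5342 km/s.
First burn Δv₁ = |v_p − v₁| = 5.9893 km/s.
At r₂, v₂ = √(μ/r₂) = 7.0057 km/s.
Transfer-orbit speed at r₂: v_a = √[μ(2/r₂ − 1/a_t)] = 3.5013 km/s.
Second burn Δv₂ = |v₂ − v_a| = 3.5044 km/s.
Δv = Δv₁ + Δv₂ = 5.9893 + 3.5044 = 9.494 km/s.

Δv = 9.49 km/s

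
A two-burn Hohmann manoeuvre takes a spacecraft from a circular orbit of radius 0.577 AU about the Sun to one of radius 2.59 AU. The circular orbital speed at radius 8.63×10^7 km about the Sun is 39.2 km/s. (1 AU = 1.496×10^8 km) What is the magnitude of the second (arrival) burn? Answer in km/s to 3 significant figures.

Δv₂ = 7.33 km/s

From the circular-orbit relation v² = μ/r at r = 8.63×10^7 km: μ = v²r = (39.2)² × 8.63×10^7 = 1.32612×10^11 km³/s².
In km: r₁ = 0.577 × 1.496×10^8 = 8.63192×10^7 km; r₂ = 2.59 × 1.496×10^8 = 3.87464×10^8 km.
The Hohmann ellipse has a_t = (r₁ + r₂)/2 = 2.368916×10^8 km.
Circular speed at r = 3.87464×10^8 km: v_c = √(μ/r) = 18.500 km/s.
Transfer-orbit speed at the same r (vis-viva, a = a_t): v_t = √[μ(2/r − 1/a_t)] = 11.167 km/s.
Δv₂ = |v_t − v_c| = |11.167 − 18.500| = 7.333 km/s.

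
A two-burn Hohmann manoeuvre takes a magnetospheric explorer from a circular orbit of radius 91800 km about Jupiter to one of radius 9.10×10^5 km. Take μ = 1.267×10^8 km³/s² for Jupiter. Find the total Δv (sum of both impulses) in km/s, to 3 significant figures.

Semi-major axis of the transfer orbit: a_t = (91800 + 9.100×10^5)/2 = 5.009×10^5 km.
At r₁ the circular-orbit speed is v₁ = √(μ/r₁) = 37.15 km/s.
Transfer-orbit speed at r₁ (vis-viva equation): v_p = √[μ(2/r₁ − 1/a_t)] = 50.07 km/s.
First burn Δv₁ = |v_p − v₁| = 12.92 km/s.
Circular speed at r₂: v₂ = √(μ/r₂) = 11.7996 km/s.
Transfer-orbit speed at r₂: v_a = √[μ(2/r₂ − 1/a_t)] = 5.05142 km/s.
Second burn Δv₂ = |v₂ − v_a| = 6.748 km/s.
Δv = Δv₁ + Δv₂ = 12.92 + 6.748 = 19.67 km/s.

Δv = 19.7 km/s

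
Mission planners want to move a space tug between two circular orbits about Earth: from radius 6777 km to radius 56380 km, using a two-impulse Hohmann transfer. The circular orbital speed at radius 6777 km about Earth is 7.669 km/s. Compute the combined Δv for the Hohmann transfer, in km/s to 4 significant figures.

Δv = 4.005 km/s

From the circular-orbit relation v² = μ/r at r = 6777 km: μ = v²r = (7.669)² × 6777 = 3.98580×10^5 km³/s².
Semi-major axis of the transfer orbit: a_t = (6777 + 56380)/2 = 31578.5 km.
At r₁ the circular-orbit speed is v₁ = √(μ/r₁) = 7.6690 km/s.
Transfer-orbit speed at r₁ (vis-viva): v_p = √[μ(2/r₁ − 1/a_t)] = 10.247 km/s.
First burn Δv₁ = |v_p − v₁| = 2.578 km/s.
Circular speed at r₂: v₂ = √(μ/r₂) = 2.659 km/s.
Transfer-orbit speed at r₂: v_a = √[μ(2/r₂ − 1/a_t)] = 1.232 km/s.
Second burn Δv₂ = |v₂ − v_a| = 1.427 km/s.
Total Δv = Δv₁ + Δv₂ = 4.005 km/s.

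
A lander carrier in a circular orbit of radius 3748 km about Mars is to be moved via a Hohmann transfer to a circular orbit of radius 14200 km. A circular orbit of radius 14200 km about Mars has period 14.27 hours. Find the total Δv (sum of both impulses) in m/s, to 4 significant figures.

Δv = 1486 m/s

From Kepler's third law T² = 4π²r³/μ at r = 14200 km, T = 14.27 hours = 14.27 × 3600 s = 51372 s: μ = 4π²r³/T² = 42832.3 km³/s².
Semi-major axis of the transfer orbit: a_t = (3748 + 14200)/2 = 8974 km.
Circular speed at r₁: v₁ = √(μ/r₁) = √(42832.3/3748) = 3.3805 km/s.
On the transfer ellipse at r₁, vis-viva equation gives v_p = √[μ(2/r₁ − 1/a_t)] = 4.2524 km/s.
First burn Δv₁ = |v_p − v₁| = 0.8719 km/s.
Circular speed at r₂: v₂ = √(μ/r₂) = 1.7368 km/s.
Transfer-orbit speed at r₂: v_a = √[μ(2/r₂ − 1/a_t)] = 1.1224 km/s.
Second burn Δv₂ = |v₂ − v_a| = 0.6144 km/s.
Δv = Δv₁ + Δv₂ = 0.8719 + 0.6144 = 1.486 km/s.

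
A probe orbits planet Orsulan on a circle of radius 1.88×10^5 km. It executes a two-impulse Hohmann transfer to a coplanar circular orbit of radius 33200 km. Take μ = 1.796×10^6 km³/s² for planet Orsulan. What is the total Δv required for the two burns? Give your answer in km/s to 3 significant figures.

Semi-major axis of the transfer orbit: a_t = (1.880×10^5 + 33200)/2 = 1.106×10^5 km.
At r₁ the circular-orbit speed is v₁ = √(μ/r₁) = 3.0908 km/s.
Transfer-orbit speed at r₁ (vis-viva equation): v_a = √[μ(2/r₁ − 1/a_t)] = 1.6934 km/s.
First burn Δv₁ = |v_a − v₁| = 1.3974 km/s.
Circular speed at r₂: v₂ = √(μ/r₂) = 7.355025 km/s.
Transfer-orbit speed at r₂: v_p = √[μ(2/r₂ − 1/a_t)] = 9.589269 km/s.
Second burn Δv₂ = |v₂ − v_p| = 2.2342 km/s.
Δv = Δv₁ + Δv₂ = 1.3974 + 2.2342 = 3.632 km/s.

Δv = 3.63 km/s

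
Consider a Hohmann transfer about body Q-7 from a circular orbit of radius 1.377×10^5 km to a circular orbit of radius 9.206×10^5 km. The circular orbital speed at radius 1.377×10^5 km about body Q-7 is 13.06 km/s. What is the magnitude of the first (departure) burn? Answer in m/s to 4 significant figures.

From the circular-orbit relation v² = μ/r at r = 1.377×10^5 km: μ = v²r = (13.06)² × 1.377×10^5 = 2.34866×10^7 km³/s².
Semi-major axis of the transfer orbit: a_t = (1.377×10^5 + 9.206×10^5)/2 = 5.2915×10^5 km.
On the circular orbit at r = 1.377×10^5 km, v_c = √(μ/r) = 13.060 km/s.
Transfer-orbit speed at the same r (vis-viva, a = a_t): v_t = √[μ(2/r − 1/a_t)] = 17.226 km/s.
Δv₁ = |v_t − v_c| = |17.226 − 13.060| = 4.166 km/s.

Δv₁ = 4166 m/s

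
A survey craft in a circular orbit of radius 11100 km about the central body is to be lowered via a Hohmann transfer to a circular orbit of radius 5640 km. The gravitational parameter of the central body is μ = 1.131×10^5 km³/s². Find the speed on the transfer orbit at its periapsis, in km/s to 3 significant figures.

v = 5.16 km/s

Transfer-ellipse semi-major axis a_t = (r₁ + r₂)/2 = (11100 + 5640)/2 = 8370 km.
At periapsis, r = 5640 km.
From the vis-viva equation, v = √[μ(2/r − 1/a_t)] = 5.157 km/s.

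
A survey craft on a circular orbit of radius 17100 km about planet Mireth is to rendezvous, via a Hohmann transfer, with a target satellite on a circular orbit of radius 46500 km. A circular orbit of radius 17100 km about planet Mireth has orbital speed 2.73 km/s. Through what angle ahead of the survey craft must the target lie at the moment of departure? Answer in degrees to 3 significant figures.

From the circular-orbit relation v² = μ/r at r = 17100 km: μ = v²r = (2.73)² × 17100 = 1.27445×10^5 km³/s².
Semi-major axis of the transfer orbit: a_t = (17100 + 46500)/2 = 31800 km.
Transfer time t = π√(a_t³/μ) = 49903 s.
The target's mean motion on its circular orbit is ω₂ = √(μ/r₂³) = 3.5603×10^-5 rad/s.
Angle swept by the target during transfer: ω₂·t = 1.777 rad = 101.8°.
The survey craft traverses 180° on the transfer ellipse, so the target must lead by 180° − 101.8° = 78.2°.

φ = 78.2°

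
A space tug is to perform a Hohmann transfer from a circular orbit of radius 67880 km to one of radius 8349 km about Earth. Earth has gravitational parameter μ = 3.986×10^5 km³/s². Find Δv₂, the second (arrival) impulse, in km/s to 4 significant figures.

Δv₂ = 2.311 km/s

Semi-major axis of the transfer orbit: a_t = (67880 + 8349)/2 = 38114.5 km.
On the circular orbit at r = 8349 km, v_c = √(μ/r) = 6.910 km/s.
Vis-viva on the transfer ellipse at r = 8349 km gives v_t = √[μ(2/r − 1/a_t)] = 9.221 km/s.
Δv₂ = |v_t − v_c| = |9.221 − 6.910| = 2.311 km/s.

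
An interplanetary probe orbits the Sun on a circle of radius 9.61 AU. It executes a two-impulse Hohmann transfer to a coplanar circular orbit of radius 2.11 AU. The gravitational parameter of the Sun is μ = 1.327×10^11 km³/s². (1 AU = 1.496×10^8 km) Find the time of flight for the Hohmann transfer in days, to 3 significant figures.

In km: r₁ = 9.61 × 1.496×10^8 = 1.437656×10^9 km; r₂ = 2.11 × 1.496×10^8 = 3.15656×10^8 km.
The Hohmann ellipse has a_t = (r₁ + r₂)/2 = 8.76656×10^8 km.
Half the transfer-orbit period gives t = π√(a_t³/μ) = 2.239×10^8 s.
Converting: 2.239×10^8 s ÷ 86400 s/day = 2590 days.

t = 2590 days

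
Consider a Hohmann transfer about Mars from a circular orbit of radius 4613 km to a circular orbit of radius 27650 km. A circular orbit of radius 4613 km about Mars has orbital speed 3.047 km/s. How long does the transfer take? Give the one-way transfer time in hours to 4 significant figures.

t = 8.640 hours

From the circular-orbit relation v² = μ/r at r = 4613 km: μ = v²r = (3.047)² × 4613 = 42828.1 km³/s².
Transfer-ellipse semi-major axis a_t = (r₁ + r₂)/2 = (4613 + 27650)/2 = 16131.5 km.
By Kepler's third law the transfer-orbit period is T = 2π√(a_t³/μ), so t = T/2 = 31103 s.
Converting: 31103 s ÷ 3600 s/hour = 8.640 hours.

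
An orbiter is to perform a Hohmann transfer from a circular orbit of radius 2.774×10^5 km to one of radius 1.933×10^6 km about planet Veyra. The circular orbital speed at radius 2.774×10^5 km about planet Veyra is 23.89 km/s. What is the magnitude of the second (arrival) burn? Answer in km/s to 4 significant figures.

Δv₂ = 4.516 km/s

From the circular-orbit relation v² = μ/r at r = 2.774×10^5 km: μ = v²r = (23.89)² × 2.774×10^5 = 1.58321×10^8 km³/s².
Semi-major axis of the transfer orbit: a_t = (2.774×10^5 + 1.933×10^6)/2 = 1.1052×10^6 km.
On the circular orbit at r = 1.933×10^6 km, v_c = √(μ/r) = 9.050 km/s.
Vis-viva on the transfer ellipse at r = 1.933×10^6 km gives v_t = √[μ(2/r − 1/a_t)] = 4.534 km/s.
Δv₂ = |v_t − v_c| = |4.534 − 9.050| = 4.516 km/s.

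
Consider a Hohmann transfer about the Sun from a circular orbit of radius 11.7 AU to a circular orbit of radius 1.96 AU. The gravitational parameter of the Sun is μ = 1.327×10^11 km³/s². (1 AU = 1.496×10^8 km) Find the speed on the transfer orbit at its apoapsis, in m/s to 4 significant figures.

In km: r₁ = 11.7 × 1.496×10^8 = 1.75032×10^9 km; r₂ = 1.96 × 1.496×10^8 = 2.93216×10^8 km.
Transfer-ellipse semi-major axis a_t = (r₁ + r₂)/2 = (1.75032×10^9 + 2.93216×10^8)/2 = 1.021768×10^9 km.
The apoapsis of the transfer ellipse is at r = 1.75032×10^9 km.
Applying v² = μ(2/r − 1/a_t): v = 4.664 km/s.

v = 4664 m/s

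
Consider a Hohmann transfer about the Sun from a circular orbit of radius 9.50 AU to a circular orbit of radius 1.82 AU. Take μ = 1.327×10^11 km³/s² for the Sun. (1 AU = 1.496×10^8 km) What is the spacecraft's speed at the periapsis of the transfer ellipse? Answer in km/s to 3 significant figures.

v = 28.6 km/s

In km: r₁ = 9.50 × 1.496×10^8 = 1.4212×10^9 km; r₂ = 1.82 × 1.496×10^8 = 2.72272×10^8 km.
The Hohmann ellipse has a_t = (r₁ + r₂)/2 = 8.46736×10^8 km.
At periapsis, r = 2.72272×10^8 km.
Applying v² = μ(2/r − 1/a_t): v = 28.60 km/s.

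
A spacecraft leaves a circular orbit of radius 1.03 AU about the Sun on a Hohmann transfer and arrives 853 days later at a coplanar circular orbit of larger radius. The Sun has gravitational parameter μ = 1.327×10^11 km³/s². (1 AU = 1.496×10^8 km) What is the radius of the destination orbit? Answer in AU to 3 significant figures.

r₂ = 4.56 AU

In km: r₁ = 1.03 × 1.496×10^8 = 1.54088×10^8 km.
Transfer time t = 853 days = 7.36992×10^7 s, and t = π√(a_t³/μ).
So a_t = (μ t²/π²)^(1/3) = (1.327×10^11 × (7.36992×10^7)² / π²)^(1/3) = 4.1799×10^8 km.
Since a_t = (r₁ + r₂)/2, r₂ = 2a_t − r₁ = 2×4.1799×10^8 − 1.54088×10^8 = 6.81892×10^8 km.
In AU: r₂ = 6.81892×10^8 / 1.496×10^8 = 4.56 AU.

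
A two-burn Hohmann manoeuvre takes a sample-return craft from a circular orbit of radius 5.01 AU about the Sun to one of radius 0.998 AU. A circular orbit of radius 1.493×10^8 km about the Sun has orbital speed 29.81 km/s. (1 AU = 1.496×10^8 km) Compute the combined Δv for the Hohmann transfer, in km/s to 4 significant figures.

From the circular-orbit relation v² = μ/r at r = 1.493×10^8 km: μ = v²r = (29.81)² × 1.493×10^8 = 1.32673×10^11 km³/s².
In km: r₁ = 5.01 × 1.496×10^8 = 7.49496×10^8 km; r₂ = 0.998 × 1.496×10^8 = 1.493008×10^8 km.
Transfer-ellipse semi-major axis a_t = (r₁ + r₂)/2 = (7.49496×10^8 + 1.493008×10^8)/2 = 4.493984×10^8 km.
Circular speed at r₁: v₁ = √(μ/r₁) = √(1.32673×10^11/7.49496×10^8) = 13.305 km/s.
Transfer-orbit speed at r₁ (vis-viva equation): v_a = √[μ(2/r₁ − 1/a_t)] = 7.6687 km/s.
First burn Δv₁ = |v_a − v₁| = 5.636 km/s.
At r₂, v₂ = √(μ/r₂) = 29.810 km/s.
Transfer-orbit speed at r₂: v_p = √[μ(2/r₂ − 1/a_t)] = 38.497 km/s.
Second burn Δv₂ = |v₂ − v_p| = 8.687 km/s.
Total Δv = Δv₁ + Δv₂ = 14.32 km/s.

Δv = 14.32 km/s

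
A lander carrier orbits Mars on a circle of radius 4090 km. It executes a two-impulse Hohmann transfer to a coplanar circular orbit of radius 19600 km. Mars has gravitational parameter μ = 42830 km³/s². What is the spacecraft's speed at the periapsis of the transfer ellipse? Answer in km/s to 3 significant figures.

Semi-major axis of the transfer orbit: a_t = (4090 + 19600)/2 = 11845 km.
At periapsis, r = 4090 km.
Applying v² = μ(2/r − 1/a_t): v = 4.163 km/s.

v = 4.16 km/s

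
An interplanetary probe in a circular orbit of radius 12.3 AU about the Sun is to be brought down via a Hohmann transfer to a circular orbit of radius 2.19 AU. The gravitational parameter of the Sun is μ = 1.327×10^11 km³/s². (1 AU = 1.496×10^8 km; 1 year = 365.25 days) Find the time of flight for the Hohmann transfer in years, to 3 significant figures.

t = 9.75 years

In km: r₁ = 12.3 × 1.496×10^8 = 1.84008×10^9 km; r₂ = 2.19 × 1.496×10^8 = 3.27624×10^8 km.
The Hohmann ellipse has a_t = (r₁ + r₂)/2 = 1.083852×10^9 km.
By Kepler's third law the transfer-orbit period is T = 2π√(a_t³/μ), so t = T/2 = 3.077×10^8 s.
Converting: 3.077×10^8 s ÷ 3.15576×10^7 s/year (365.25 × 86400) = 9.75 years.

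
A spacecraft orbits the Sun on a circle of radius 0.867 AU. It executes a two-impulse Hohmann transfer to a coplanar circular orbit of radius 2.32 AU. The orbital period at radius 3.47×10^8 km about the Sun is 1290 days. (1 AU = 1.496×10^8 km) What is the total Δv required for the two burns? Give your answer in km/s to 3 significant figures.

Δv = 11.7 km/s

From Kepler's third law T² = 4π²r³/μ at r = 3.47×10^8 km, T = 1290 days = 1290 × 86400 s = 1.11456×10^8 s: μ = 4π²r³/T² = 1.32783×10^11 km³/s².
In km: r₁ = 0.867 × 1.496×10^8 = 1.297032×10^8 km; r₂ = 2.32 × 1.496×10^8 = 3.47072×10^8 km.
The Hohmann ellipse has a_t = (r₁ + r₂)/2 = 2.383876×10^8 km.
At r₁ the circular-orbit speed is v₁ = √(μ/r₁) = 31.996 km/s.
Transfer-orbit speed at r₁ (v² = μ(2/r − 1/a)): v_p = √[μ(2/r₁ − 1/a_t)] = 38.607 km/s.
First burn Δv₁ = |v_p − v₁| = 6.611 km/s.
At r₂, v₂ = √(μ/r₂) = 19.560 km/s.
Transfer-orbit speed at r₂: v_a = √[μ(2/r₂ − 1/a_t)] = 14.428 km/s.
Second burn Δv₂ = |v₂ − v_a| = 5.132 km/s.
Total Δv = Δv₁ + Δv₂ = 11.74 km/s.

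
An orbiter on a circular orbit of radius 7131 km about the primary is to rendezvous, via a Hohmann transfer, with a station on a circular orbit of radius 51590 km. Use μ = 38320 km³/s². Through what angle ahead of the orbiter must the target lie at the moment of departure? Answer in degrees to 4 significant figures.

The Hohmann ellipse has a_t = (r₁ + r₂)/2 = 29360.5 km.
Transfer time t = π√(a_t³/μ) = 80739 s.
Target angular speed ω₂ = √(μ/r₂³) = 1.6706×10^-5 rad/s.
Angle swept by the target during transfer: ω₂·t = 1.3488 rad = 77.28°.
The orbiter traverses 180° on the transfer ellipse, so the target must lead by 180° − 77.28° = 102.7°.

φ = 102.7°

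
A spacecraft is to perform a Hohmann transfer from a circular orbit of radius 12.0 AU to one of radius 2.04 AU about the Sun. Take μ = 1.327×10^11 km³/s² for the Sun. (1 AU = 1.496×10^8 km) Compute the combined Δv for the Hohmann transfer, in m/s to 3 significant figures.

In km: r₁ = 12.0 × 1.496×10^8 = 1.7952×10^9 km; r₂ = 2.04 × 1.496×10^8 = 3.05184×10^8 km.
Semi-major axis of the transfer orbit: a_t = (1.7952×10^9 + 3.05184×10^8)/2 = 1.050192×10^9 km.
Circular speed at r₁: v₁ = √(μ/r₁) = √(1.327×10^11/1.7952×10^9) = 8.598 km/s.
On the transfer ellipse at r₁, v² = μ(2/r − 1/a) gives v_a = √[μ(2/r₁ − 1/a_t)] = 4.635 km/s.
First burn Δv₁ = |v_a − v₁| = 3.963 km/s.
At r₂, v₂ = √(μ/r₂) = 20.852 km/s.
Transfer-orbit speed at r₂: v_p = √[μ(2/r₂ − 1/a_t)] = 27.263 km/s.
Second burn Δv₂ = |v₂ − v_p| = 6.411 km/s.
Total Δv = Δv₁ + Δv₂ = 10.37 km/s.

Δv = 10400 m/s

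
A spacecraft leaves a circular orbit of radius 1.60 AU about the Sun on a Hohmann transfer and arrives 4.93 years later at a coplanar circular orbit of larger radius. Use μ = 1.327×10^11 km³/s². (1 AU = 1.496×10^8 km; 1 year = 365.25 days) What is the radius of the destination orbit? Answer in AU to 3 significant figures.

r₂ = 7.60 AU

In km: r₁ = 1.60 × 1.496×10^8 = 2.3936×10^8 km.
Transfer time t = 4.93 years × 365.25 × 86400 s = 1.55578968×10^8 s, and t = π√(a_t³/μ).
So a_t = (μ t²/π²)^(1/3) = (1.327×10^11 × (1.55578968×10^8)² / π²)^(1/3) = 6.8785×10^8 km.
Since a_t = (r₁ + r₂)/2, r₂ = 2a_t − r₁ = 2×6.8785×10^8 − 2.3936×10^8 = 1.13634×10^9 km.
In AU: r₂ = 1.13634×10^9 / 1.496×10^8 = 7.60 AU.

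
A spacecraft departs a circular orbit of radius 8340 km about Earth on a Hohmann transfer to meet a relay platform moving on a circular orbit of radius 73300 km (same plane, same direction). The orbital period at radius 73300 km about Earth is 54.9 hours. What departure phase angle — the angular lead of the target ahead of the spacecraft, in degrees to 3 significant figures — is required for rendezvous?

φ = 105°

From Kepler's third law T² = 4π²r³/μ at r = 73300 km, T = 54.9 hours = 54.9 × 3600 s = 1.9764×10^5 s: μ = 4π²r³/T² = 3.98036×10^5 km³/s².
The Hohmann ellipse has a_t = (r₁ + r₂)/2 = 40820 km.
The half-period of the transfer ellipse is t = π√(a_t³/μ) = 41067.5 s.
Target angular speed ω₂ = √(μ/r₂³) = 3.17911×10^-5 rad/s.
Angle swept by the target during transfer: ω₂·t = 1.30558 rad = 74.80°.
The spacecraft traverses 180° on the transfer ellipse, so the target must lead by 180° − 74.80° = 105°.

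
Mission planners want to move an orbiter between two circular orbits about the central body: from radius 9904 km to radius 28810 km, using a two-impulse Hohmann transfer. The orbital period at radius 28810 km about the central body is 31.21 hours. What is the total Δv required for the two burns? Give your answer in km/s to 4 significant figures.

Δv = 1.063 km/s

From Kepler's third law T² = 4π²r³/μ at r = 28810 km, T = 31.21 hours = 31.21 × 3600 s = 1.12356×10^5 s: μ = 4π²r³/T² = 74782.0 km³/s².
Semi-major axis of the transfer orbit: a_t = (9904 + 28810)/2 = 19357 km.
Circular speed at r₁: v₁ = √(μ/r₁) = √(74782.0/9904) = 2.74785 km/s.
Transfer-orbit speed at r₁ (vis-viva): v_p = √[μ(2/r₁ − 1/a_t)] = 3.35232 km/s.
First burn Δv₁ = |v_p − v₁| = 0.6045 km/s.
At r₂, v₂ = √(μ/r₂) = 1.6111 km/s.
Transfer-orbit speed at r₂: v_a = √[μ(2/r₂ − 1/a_t)] = 1.1524 km/s.
Second burn Δv₂ = |v₂ − v_a| = 0.4587 km/s.
Total Δv = Δv₁ + Δv₂ = 1.063 km/s.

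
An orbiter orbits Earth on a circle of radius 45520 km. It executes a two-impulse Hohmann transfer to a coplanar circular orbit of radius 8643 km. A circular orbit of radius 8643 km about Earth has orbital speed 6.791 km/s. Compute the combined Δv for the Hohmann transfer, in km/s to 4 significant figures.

Δv = 3.301 km/s

From the circular-orbit relation v² = μ/r at r = 8643 km: μ = v²r = (6.791)² × 8643 = 3.98595×10^5 km³/s².
Semi-major axis of the transfer orbit: a_t = (45520 + 8643)/2 = 27081.5 km.
Circular speed at r₁: v₁ = √(μ/r₁) = √(3.98595×10^5/45520) = 2.9591 km/s.
Transfer-orbit speed at r₁ (v² = μ(2/r − 1/a)): v_a = √[μ(2/r₁ − 1/a_t)] = 1.6717 km/s.
First burn Δv₁ = |v_a − v₁| = 1.2874 km/s.
Circular speed at r₂: v₂ = √(μ/r₂) = 6.7910 km/s.
Transfer-orbit speed at r₂: v_p = √[μ(2/r₂ − 1/a_t)] = 8.8044 km/s.
Second burn Δv₂ = |v₂ − v_p| = 2.0134 km/s.
Total Δv = Δv₁ + Δv₂ = 3.301 km/s.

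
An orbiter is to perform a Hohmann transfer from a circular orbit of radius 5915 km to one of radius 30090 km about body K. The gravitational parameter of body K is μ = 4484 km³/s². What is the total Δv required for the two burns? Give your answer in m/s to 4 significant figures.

Δv = 419.7 m/s

Transfer-ellipse semi-major axis a_t = (r₁ + r₂)/2 = (5915 + 30090)/2 = 18002.5 km.
Circular speed at r₁: v₁ = √(μ/r₁) = √(4484/5915) = 0.870674 km/s.
On the transfer ellipse at r₁, vis-viva gives v_p = √[μ(2/r₁ − 1/a_t)] = 1.12564 km/s.
First burn Δv₁ = |v_p − v₁| = 0.25497 km/s.
At r₂, v₂ = √(μ/r₂) = 0.386031 km/s.
Transfer-orbit speed at r₂: v_a = √[μ(2/r₂ − 1/a_t)] = 0.221275 km/s.
Second burn Δv₂ = |v₂ − v_a| = 0.16476 km/s.
Total Δv = Δv₁ + Δv₂ = 0.4197 km/s.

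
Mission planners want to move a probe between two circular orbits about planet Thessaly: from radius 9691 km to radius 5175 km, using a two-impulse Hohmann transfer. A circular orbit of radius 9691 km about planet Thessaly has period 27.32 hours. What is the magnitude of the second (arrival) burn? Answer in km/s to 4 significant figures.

Δv₂ = 0.1202 km/s

From Kepler's third law T² = 4π²r³/μ at r = 9691 km, T = 27.32 hours = 27.32 × 3600 s = 98352 s: μ = 4π²r³/T² = 3714.49 km³/s².
The Hohmann ellipse has a_t = (r₁ + r₂)/2 = 7433 km.
Circular speed at r = 5175 km: v_c = √(μ/r) = 0.8472 km/s.
Vis-viva on the transfer ellipse at r = 5175 km gives v_t = √[μ(2/r − 1/a_t)] = 0.9674 km/s.
Δv₂ = |v_t − v_c| = |0.9674 − 0.8472| = 0.1202 km/s.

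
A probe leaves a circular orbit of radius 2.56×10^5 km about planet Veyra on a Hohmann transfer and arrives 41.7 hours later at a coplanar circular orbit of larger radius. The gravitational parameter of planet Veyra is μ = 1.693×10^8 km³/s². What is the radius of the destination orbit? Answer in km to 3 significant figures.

r₂ = 1.20×10^6 km

Transfer time t = 41.7 hours = 1.5012×10^5 s, and t = π√(a_t³/μ).
So a_t = (μ t²/π²)^(1/3) = (1.693×10^8 × (1.5012×10^5)² / π²)^(1/3) = 7.2847×10^5 km.
Since a_t = (r₁ + r₂)/2, r₂ = 2a_t − r₁ = 2×7.2847×10^5 − 2.560×10^5 = 1.20094×10^6 km.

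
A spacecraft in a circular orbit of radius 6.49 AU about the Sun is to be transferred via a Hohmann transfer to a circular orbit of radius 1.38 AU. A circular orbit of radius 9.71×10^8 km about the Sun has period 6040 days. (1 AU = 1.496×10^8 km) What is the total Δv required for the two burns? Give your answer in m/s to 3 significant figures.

Δv = 12000 m/s

From Kepler's third law T² = 4π²r³/μ at r = 9.71×10^8 km, T = 6040 days = 6040 × 86400 s = 5.21856×10^8 s: μ = 4π²r³/T² = 1.32714×10^11 km³/s².
In km: r₁ = 6.49 × 1.496×10^8 = 9.70904×10^8 km; r₂ = 1.38 × 1.496×10^8 = 2.06448×10^8 km.
The Hohmann ellipse has a_t = (r₁ + r₂)/2 = 5.88676×10^8 km.
At r₁ the circular-orbit speed is v₁ = √(μ/r₁) = 11.6915 km/s.
Transfer-orbit speed at r₁ (v² = μ(2/r − 1/a)): v_a = √[μ(2/r₁ − 1/a_t)] = 6.92368 km/s.
First burn Δv₁ = |v_a − v₁| = 4.7678 km/s.
Circular speed at r₂: v₂ = √(μ/r₂) = 25.354 km/s.
Transfer-orbit speed at r₂: v_p = √[μ(2/r₂ − 1/a_t)] = 32.561 km/s.
Second burn Δv₂ = |v₂ − v_p| = 7.2070 km/s.
Δv = Δv₁ + Δv₂ = 4.7678 + 7.2070 = 11.97 km/s.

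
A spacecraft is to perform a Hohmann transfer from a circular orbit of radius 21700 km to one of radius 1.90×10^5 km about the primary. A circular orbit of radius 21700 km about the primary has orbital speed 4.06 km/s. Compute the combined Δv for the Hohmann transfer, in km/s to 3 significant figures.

Δv = 2.13 km/s

From the circular-orbit relation v² = μ/r at r = 21700 km: μ = v²r = (4.06)² × 21700 = 3.57694×10^5 km³/s².
Transfer-ellipse semi-major axis a_t = (r₁ + r₂)/2 = (21700 + 1.900×10^5)/2 = 1.0585×10^5 km.
Circular speed at r₁: v₁ = √(μ/r₁) = √(3.57694×10^5/21700) = 4.060 km/s.
On the transfer ellipse at r₁, vis-viva gives v_p = √[μ(2/r₁ − 1/a_t)] = 5.439 km/s.
First burn Δv₁ = |v_p − v₁| = 1.379 km/s.
Circular speed at r₂: v₂ = √(μ/r₂) = 1.372 km/s.
Transfer-orbit speed at r₂: v_a = √[μ(2/r₂ − 1/a_t)] = 0.6212 km/s.
Second burn Δv₂ = |v₂ − v_a| = 0.7508 km/s.
Δv = Δv₁ + Δv₂ = 1.379 + 0.7508 = 2.130 km/s.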